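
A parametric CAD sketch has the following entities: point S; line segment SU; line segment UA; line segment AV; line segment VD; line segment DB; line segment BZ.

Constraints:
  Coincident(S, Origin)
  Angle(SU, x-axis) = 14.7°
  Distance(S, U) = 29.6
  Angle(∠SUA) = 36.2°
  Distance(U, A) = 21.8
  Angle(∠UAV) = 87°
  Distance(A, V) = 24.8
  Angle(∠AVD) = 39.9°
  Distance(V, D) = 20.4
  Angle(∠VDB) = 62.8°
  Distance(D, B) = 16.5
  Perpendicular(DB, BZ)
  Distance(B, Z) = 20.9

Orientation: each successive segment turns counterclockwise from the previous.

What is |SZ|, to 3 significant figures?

9.72

S is at the origin; SU runs at 14.7° with length 29.6, so U = (28.6, 7.51). ∠SUA = 36.2° gives UA at 158° from the x-axis; with |UA| = 21.8, A = (8.35, 15.5). ∠UAV = 87.0° gives AV at -108° from the x-axis; with |AV| = 24.8, V = (0.479, -8.02). ∠AVD = 39.9° gives VD at 31.6° from the x-axis; with |VD| = 20.4, D = (17.9, 2.67). ∠VDB = 62.8° gives DB at 149° from the x-axis; with |DB| = 16.5, B = (3.74, 11.2). The perpendicularity gives BZ at right angles to DB, so BZ runs at -121°; with |BZ| = 20.9, Z = (-7.09, -6.66). Then |SZ| = |Z − S| = 9.72.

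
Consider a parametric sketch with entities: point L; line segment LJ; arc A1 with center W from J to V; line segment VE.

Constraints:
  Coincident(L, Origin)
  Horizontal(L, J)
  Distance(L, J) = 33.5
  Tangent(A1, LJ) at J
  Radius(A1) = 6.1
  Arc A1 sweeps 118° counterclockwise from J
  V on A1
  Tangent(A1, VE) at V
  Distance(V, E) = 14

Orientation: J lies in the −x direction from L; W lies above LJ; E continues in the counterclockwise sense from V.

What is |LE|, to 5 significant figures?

40.718

L is at the origin; LJ is horizontal with |LJ| = 33.5 and J on the −x side, so J = (-33.500, 0.0000). The tangent condition forces WJ to be normal to LJ, so W = J + (0, 6.1) = (-33.500, 6.1000). On A1, J sits at bearing -90° from W; a 118° counterclockwise sweep puts V at bearing 28°, so V = W + 6.1·(cos 28°, sin 28°) = (-28.114, 8.9638). Tangency of A1 to VE means the radius WV is perpendicular to VE, so VE runs along (−sin 28°, cos 28°); with |VE| = 14.0, E = (-34.687, 21.325). Then |LE| = |E − L| = 40.718.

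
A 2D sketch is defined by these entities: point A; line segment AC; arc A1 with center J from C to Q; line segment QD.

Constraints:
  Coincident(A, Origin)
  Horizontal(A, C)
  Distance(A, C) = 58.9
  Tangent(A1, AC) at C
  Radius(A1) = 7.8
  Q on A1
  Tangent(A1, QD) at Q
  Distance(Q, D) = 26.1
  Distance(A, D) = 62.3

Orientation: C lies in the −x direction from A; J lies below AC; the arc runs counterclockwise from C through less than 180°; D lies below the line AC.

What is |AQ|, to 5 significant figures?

66.636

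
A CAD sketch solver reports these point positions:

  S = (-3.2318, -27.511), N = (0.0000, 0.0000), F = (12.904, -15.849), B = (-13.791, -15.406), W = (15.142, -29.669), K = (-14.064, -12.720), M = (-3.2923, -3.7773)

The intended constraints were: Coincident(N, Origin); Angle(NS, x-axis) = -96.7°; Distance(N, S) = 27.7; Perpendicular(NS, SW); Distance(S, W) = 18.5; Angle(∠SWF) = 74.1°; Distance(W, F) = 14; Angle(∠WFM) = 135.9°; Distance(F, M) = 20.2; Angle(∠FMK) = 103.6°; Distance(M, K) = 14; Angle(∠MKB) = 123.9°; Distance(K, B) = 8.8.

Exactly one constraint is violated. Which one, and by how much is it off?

Distance(K, B) = 8.8 — off by 6.10.

N = (0.00, 0.00) ✓; NS at -96.70° ✓; |NS| = 27.70 ✓; ∠(NS, SW) = 90.00° ✓; |SW| = 18.50 ✓; ∠SWF = 74.10° ✓; |WF| = 14.00 ✓; ∠WFM = 135.9° ✓; |FM| = 20.20 ✓; ∠FMK = 103.6° ✓; |MK| = 14.00 ✓; ∠MKB = 123.9° ✓; |KB| = 2.700 ✗.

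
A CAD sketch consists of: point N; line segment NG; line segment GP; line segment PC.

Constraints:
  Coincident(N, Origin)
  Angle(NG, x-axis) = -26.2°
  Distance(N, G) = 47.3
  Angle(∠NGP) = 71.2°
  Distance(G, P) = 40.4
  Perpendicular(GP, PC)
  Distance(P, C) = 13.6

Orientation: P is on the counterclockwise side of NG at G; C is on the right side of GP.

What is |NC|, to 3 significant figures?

63.6

N is at the origin; NG runs at -26.2° with length 47.3, so G = 47.3·(cos -26.2°, sin -26.2°) = (42.4, -20.9). ∠NGP = 71.2°, so GP runs at -26.2° + (180° − 71.2°) = 82.6° from the x-axis; with |GP| = 40.4, P = G + 40.4·(cos 82.6°, sin 82.6°) = (47.6, 19.2). GP ⟂ PC; with |PC| = 13.6 on the right of GP, C = P + 13.6·(0.992, -0.129) = (61.1, 17.4). Then |NC| = |C − N| = 63.6.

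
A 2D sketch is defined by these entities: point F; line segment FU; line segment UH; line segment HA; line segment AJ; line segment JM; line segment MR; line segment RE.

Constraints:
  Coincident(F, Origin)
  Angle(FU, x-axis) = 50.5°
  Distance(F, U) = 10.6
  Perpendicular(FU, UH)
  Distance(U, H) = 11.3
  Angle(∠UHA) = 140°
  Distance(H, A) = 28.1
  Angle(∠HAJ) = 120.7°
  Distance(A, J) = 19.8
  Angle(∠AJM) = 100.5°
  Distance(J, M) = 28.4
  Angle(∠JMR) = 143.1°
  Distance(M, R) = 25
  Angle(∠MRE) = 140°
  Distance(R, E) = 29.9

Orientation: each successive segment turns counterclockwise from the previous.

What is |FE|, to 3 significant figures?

30.9

∠JMR = 143.1° gives MR at -3.80° from the x-axis; with |MR| = 25.0, R = (6.44, -22.2). ∠MRE = 140.0° gives RE at 36.2° from the x-axis; with |RE| = 29.9, E = (30.6, -4.51). Then |FE| = |E − F| = 30.9.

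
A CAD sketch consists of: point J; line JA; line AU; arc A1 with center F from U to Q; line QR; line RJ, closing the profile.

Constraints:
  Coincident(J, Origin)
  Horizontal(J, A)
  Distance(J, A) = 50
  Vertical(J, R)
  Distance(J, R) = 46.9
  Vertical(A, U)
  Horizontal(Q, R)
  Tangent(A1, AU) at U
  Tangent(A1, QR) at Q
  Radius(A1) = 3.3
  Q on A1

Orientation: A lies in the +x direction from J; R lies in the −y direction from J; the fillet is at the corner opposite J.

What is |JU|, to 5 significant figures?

66.340

J is at the origin; J and A share the same y with |JA| = 50.0 and A on the +x side, so A = (50.000, 0.0000). J and R share the same x with |JR| = 46.9 and R on the −y side, so R = (0.0000, -46.900). The virtual corner opposite J is at (50.000, -46.900). Tangency of A1 to AU means the radius FU is perpendicular to AU and since A1 is tangent to QR there, FQ ⟂ QR, with radius 3.3, so the center F sits 3.3 in from both sides at F = (46.700, -43.600). That places the tangent points at U = (50.000, -43.600) on AU and Q = (46.700, -46.900) on QR. Then |JU| = |U − J| = 66.340.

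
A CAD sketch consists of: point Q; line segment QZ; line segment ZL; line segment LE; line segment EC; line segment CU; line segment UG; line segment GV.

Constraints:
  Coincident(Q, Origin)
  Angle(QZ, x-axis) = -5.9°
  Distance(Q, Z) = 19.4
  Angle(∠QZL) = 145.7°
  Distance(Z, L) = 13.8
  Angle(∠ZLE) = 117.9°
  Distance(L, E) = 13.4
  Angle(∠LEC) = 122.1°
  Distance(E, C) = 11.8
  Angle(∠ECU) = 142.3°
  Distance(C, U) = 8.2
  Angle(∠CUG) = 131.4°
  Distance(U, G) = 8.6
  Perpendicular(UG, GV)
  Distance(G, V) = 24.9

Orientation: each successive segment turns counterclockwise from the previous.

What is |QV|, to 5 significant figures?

28.529

Q is at the origin; QZ runs at -5.9° with length 19.4, so Z = (19.297, -1.9942). ∠QZL = 145.7° gives ZL at 28.400° from the x-axis; with |ZL| = 13.8, L = (31.436, 4.5694). ∠ZLE = 117.9° gives LE at 90.500° from the x-axis; with |LE| = 13.4, E = (31.319, 17.969). ∠LEC = 122.1° gives EC at 148.40° from the x-axis; with |EC| = 11.8, C = (21.269, 24.152). ∠ECU = 142.3° gives CU at -173.90° from the x-axis; with |CU| = 8.2, U = (13.116, 23.281). ∠CUG = 131.4° gives UG at -125.30° from the x-axis; with |UG| = 8.6, G = (8.1459, 16.262). The perpendicularity gives GV at right angles to UG, so GV runs at -35.300°; with |GV| = 24.9, V = (28.468, 1.8732). Then |QV| = |V − Q| = 28.529.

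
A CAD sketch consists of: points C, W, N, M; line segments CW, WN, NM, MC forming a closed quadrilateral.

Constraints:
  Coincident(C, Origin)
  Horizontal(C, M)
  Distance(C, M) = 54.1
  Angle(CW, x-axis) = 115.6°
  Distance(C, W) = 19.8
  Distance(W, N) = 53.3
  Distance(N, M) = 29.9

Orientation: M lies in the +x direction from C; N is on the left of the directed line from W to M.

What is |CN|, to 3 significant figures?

52.0

C is at the origin; CM is horizontal with |CM| = 54.1 and M in +x, so M = (54.1, 0). CW runs at 115.6° with |CW| = 19.8, so W = (-8.56, 17.9). N is determined by |WN| = 53.3 and |NM| = 29.9 together: it lies at the intersection of circle(W, 53.3) and circle(M, 29.9). With |WM| = 65.2, the foot of the radical line on WM is 47.5 from W and the perpendicular offset is √(53.3² − 47.5²) = 24.1. Taking the left-of-WM solution: N = (43.8, 28.1).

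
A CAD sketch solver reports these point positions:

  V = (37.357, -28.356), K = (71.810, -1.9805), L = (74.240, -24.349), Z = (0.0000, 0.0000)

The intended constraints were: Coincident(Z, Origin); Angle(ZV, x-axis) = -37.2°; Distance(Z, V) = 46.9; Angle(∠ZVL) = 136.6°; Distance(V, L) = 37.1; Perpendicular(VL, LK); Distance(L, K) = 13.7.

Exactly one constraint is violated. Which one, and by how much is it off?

Distance(L, K) = 13.7 — off by 8.80.

Z = (0.00, 0.00) ✓; ZV at -37.20° ✓; |ZV| = 46.90 ✓; ∠ZVL = 136.6° ✓; |VL| = 37.10 ✓; ∠(VL, LK) = 90.00° ✓; |LK| = 22.50 ✗.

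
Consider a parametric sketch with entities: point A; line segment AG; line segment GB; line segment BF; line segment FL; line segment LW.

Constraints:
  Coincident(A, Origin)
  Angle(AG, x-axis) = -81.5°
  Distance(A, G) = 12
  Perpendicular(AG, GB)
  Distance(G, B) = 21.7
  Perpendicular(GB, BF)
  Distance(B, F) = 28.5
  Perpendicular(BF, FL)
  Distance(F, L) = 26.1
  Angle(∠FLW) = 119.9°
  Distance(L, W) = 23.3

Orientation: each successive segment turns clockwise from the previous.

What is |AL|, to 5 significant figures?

17.077

A is at the origin; AG runs at -81.5° with length 12.0, so G = (1.7737, -11.868). AG ⟂ GB, so GB runs at -171.50°; with |GB| = 21.7, B = (-19.688, -15.076). GB is perpendicular to BF, so BF runs at 98.500°; with |BF| = 28.5, F = (-23.900, 13.111). The perpendicularity gives FL at right angles to BF, so FL runs at 8.5000°; with |FL| = 26.1, L = (1.9128, 16.969). Then |AL| = |L − A| = 17.077.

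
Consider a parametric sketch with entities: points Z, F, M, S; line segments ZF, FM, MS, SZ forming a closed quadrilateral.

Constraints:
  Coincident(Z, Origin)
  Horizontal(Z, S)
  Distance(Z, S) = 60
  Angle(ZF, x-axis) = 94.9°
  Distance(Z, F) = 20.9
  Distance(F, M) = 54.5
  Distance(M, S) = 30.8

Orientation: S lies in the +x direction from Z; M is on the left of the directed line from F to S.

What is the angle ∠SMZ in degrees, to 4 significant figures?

75.32°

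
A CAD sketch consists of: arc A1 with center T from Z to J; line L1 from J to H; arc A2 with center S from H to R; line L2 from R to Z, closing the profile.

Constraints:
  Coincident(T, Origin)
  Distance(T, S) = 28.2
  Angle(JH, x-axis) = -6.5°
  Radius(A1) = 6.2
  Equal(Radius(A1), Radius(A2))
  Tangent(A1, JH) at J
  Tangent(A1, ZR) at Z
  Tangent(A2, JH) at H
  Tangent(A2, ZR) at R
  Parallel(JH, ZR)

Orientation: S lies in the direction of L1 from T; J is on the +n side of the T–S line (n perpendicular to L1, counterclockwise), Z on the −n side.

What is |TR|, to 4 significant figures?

28.87

The slot axis is L1's direction at -6.5°, so u = (cos -6.5°, sin -6.5°) = (0.9936, -0.1132) and n = (−sin -6.5°, cos -6.5°) = (0.1132, 0.9936). T is at the origin and S lies 28.2 along u from T, so S = 28.2·u = (28.02, -3.192). Tangency of A1 to both parallel lines with radius 6.2 puts J and Z at T ± 6.2·n: J = (0.7019, 6.160), Z = (-0.7019, -6.160). Equal radii place H and R the same way about S: H = S + 6.2·n = (28.72, 2.968), R = S − 6.2·n = (27.32, -9.352). Then |TR| = |R − T| = 28.87.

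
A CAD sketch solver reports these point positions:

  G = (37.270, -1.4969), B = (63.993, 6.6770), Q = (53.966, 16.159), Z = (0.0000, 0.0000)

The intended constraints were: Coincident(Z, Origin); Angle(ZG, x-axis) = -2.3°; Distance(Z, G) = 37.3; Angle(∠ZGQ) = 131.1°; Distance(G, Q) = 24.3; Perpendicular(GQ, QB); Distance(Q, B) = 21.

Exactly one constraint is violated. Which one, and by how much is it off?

Distance(Q, B) = 21 — off by 7.20.

Z = (0.00, 0.00) ✓; ZG at -2.300° ✓; |ZG| = 37.30 ✓; ∠ZGQ = 131.1° ✓; |GQ| = 24.30 ✓; ∠(GQ, QB) = 90.00° ✓; |QB| = 13.80 ✗.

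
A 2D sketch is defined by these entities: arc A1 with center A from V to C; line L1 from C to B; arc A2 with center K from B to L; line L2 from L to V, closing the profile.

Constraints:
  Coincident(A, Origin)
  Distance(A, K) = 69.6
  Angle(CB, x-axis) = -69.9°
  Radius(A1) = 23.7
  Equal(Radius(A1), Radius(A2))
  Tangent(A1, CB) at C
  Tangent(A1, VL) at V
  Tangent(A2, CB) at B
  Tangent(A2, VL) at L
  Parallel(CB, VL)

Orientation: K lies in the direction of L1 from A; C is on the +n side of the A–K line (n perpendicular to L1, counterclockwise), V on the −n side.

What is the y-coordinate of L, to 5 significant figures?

-73.506

Tangency of A1 to both parallel lines with radius 23.7 puts C and V at A ± 23.7·n: C = (22.257, 8.1447), V = (-22.257, -8.1447). Equal radii place B and L the same way about K: B = K + 23.7·n = (46.175, -57.216), L = K − 23.7·n = (1.6622, -73.506). So L.y = -73.506.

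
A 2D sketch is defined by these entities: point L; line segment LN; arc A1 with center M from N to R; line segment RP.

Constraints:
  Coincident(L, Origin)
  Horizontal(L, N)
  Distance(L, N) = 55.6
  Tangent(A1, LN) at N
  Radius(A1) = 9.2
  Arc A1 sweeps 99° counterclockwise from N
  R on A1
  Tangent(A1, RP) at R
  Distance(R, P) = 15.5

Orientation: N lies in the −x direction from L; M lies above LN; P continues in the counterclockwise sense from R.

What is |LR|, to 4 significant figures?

47.71

L is at the origin; LN is horizontal with |LN| = 55.6 and N on the −x side, so N = (-55.60, 0.000). The tangent condition forces MN to be normal to LN, so M = N + (0, 9.2) = (-55.60, 9.200). On A1, N sits at bearing -90° from M; a 99° counterclockwise sweep puts R at bearing 9°, so R = M + 9.2·(cos 9°, sin 9°) = (-46.51, 10.64). Then |LR| = |R − L| = 47.71.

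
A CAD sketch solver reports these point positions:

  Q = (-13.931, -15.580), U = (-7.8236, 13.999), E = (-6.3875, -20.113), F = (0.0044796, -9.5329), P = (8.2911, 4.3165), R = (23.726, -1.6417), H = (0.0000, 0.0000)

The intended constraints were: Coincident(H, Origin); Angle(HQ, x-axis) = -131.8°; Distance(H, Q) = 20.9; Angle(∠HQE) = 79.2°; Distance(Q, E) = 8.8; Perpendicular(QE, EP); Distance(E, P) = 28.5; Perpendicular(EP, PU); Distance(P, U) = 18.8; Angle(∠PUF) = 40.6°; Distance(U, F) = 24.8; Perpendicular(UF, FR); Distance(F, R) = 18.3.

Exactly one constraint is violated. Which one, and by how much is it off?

Distance(F, R) = 18.3 — off by 6.70.

H = (0.00, 0.00) ✓; HQ at -131.8° ✓; |HQ| = 20.90 ✓; ∠HQE = 79.20° ✓; |QE| = 8.801 ✓; ∠(QE, EP) = 90.00° ✓; |EP| = 28.50 ✓; ∠(EP, PU) = 90.00° ✓; |PU| = 18.80 ✓; ∠PUF = 40.60° ✓; |UF| = 24.80 ✓; ∠(UF, FR) = 90.00° ✓; |FR| = 25.00 ✗.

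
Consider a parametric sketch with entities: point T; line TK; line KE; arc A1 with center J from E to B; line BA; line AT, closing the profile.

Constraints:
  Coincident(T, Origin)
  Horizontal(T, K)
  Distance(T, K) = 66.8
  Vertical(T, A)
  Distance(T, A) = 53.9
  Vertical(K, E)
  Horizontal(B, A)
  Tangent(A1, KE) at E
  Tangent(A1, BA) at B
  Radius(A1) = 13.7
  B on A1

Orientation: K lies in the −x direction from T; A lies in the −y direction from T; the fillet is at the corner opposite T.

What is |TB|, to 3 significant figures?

75.7

The virtual corner opposite T is at (-66.8, -53.9). A1 meets KE tangentially, so JE is at right angles to KE and the tangent condition forces JB to be normal to BA, with radius 13.7, so the center J sits 13.7 in from both sides at J = (-53.1, -40.2). That places the tangent points at E = (-66.8, -40.2) on KE and B = (-53.1, -53.9) on BA. Then |TB| = |B − T| = 75.7.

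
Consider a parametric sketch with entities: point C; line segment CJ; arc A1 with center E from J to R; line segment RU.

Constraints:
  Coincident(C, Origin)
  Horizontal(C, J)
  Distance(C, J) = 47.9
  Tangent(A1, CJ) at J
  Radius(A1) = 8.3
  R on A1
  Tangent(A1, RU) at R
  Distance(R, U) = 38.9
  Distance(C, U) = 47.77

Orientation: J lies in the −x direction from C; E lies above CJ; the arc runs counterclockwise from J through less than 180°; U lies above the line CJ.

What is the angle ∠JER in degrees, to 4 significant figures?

66.74°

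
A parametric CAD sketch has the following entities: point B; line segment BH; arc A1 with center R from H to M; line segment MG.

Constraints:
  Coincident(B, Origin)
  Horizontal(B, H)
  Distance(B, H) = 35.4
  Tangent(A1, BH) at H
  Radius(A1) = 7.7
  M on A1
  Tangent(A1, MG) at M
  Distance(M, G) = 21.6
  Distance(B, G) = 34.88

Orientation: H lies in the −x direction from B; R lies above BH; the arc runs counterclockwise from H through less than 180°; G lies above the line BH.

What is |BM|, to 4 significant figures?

28.54

B is at the origin; BH is horizontal with |BH| = 35.4 and H on the −x side, so H = (-35.40, 0.000). A1 meets BH tangentially, so RH is at right angles to BH, so R = H + (0, 7.7) = (-35.40, 7.700). Since RM ⟂ MG (tangency), |RG| = √(7.7² + 21.6²) = 22.93 regardless of where M sits on A1. So G lies on both circle(B, 34.88) and circle(R, 22.93); the above-BH intersection is G = (-22.50, 26.66). M is the foot of the tangent from G: M = (-27.95, 5.756).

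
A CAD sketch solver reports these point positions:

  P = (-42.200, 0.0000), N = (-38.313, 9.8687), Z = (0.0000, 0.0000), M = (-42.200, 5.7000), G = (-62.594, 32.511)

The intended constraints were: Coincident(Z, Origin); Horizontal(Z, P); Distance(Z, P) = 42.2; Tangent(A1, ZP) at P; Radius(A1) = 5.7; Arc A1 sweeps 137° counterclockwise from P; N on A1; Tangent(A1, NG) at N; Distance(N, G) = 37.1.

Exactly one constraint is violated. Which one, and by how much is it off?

Distance(N, G) = 37.1 — off by 3.90.

Z = (0.00, 0.00) ✓; Z.y = 0.00, P.y = 0.00 ✓; |ZP| = 42.20 ✓; ∠(MP, PZ) = 90.00° ✓; |MP| = 5.700 ✓; bearing(M→N) − bearing(M→P) = 137.0° ✓; |MN| = 5.700 ✓; ∠(MN, NG) = 90.00° ✓; |NG| = 33.20 ✗.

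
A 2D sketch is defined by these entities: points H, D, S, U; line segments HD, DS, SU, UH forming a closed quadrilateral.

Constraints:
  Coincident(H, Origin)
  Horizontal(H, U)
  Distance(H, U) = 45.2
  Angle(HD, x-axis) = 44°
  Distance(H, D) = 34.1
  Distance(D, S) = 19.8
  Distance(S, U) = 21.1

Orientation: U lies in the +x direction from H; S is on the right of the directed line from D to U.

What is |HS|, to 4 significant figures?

24.77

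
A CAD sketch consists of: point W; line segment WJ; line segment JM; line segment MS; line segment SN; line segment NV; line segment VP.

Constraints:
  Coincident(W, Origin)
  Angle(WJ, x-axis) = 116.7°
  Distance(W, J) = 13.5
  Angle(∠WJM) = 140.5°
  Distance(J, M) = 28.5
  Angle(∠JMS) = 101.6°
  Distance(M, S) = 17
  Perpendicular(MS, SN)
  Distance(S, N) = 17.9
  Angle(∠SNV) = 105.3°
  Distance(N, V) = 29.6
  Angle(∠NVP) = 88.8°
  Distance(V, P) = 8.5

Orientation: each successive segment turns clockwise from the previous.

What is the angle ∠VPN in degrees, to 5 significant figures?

75.089°

∠SNV = 105.3° gives NV at -165.90° from the x-axis; with |NV| = 29.6, V = (-11.838, 14.389). ∠NVP = 88.8° gives VP at 102.90° from the x-axis; with |VP| = 8.5, P = (-13.736, 22.675). Then cos ∠VPN = PV·PN / (|PV||PN|), giving 75.089°.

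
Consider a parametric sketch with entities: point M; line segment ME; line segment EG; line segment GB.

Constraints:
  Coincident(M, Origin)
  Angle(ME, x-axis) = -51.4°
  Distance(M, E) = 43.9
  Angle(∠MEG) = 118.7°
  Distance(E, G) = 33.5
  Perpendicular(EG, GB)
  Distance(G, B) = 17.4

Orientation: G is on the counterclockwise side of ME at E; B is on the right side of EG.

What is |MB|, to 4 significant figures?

78.13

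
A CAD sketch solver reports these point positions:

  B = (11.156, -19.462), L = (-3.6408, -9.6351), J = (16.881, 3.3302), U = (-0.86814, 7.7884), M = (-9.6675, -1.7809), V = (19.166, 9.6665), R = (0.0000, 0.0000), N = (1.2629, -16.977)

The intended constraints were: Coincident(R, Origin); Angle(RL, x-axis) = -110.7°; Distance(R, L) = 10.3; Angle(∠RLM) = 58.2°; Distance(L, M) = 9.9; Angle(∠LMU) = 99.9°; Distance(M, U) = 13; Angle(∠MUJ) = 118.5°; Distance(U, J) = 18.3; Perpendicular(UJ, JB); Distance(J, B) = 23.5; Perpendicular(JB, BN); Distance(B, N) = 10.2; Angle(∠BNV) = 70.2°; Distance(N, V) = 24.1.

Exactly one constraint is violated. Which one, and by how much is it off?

Distance(N, V) = 24.1 — off by 8.00.

R = (0.00, 0.00) ✓; RL at -110.7° ✓; |RL| = 10.30 ✓; ∠RLM = 58.20° ✓; |LM| = 9.900 ✓; ∠LMU = 99.90° ✓; |MU| = 13.00 ✓; ∠MUJ = 118.5° ✓; |UJ| = 18.30 ✓; ∠(UJ, JB) = 90.00° ✓; |JB| = 23.50 ✓; ∠(JB, BN) = 90.00° ✓; |BN| = 10.20 ✓; ∠BNV = 70.20° ✓; |NV| = 32.10 ✗.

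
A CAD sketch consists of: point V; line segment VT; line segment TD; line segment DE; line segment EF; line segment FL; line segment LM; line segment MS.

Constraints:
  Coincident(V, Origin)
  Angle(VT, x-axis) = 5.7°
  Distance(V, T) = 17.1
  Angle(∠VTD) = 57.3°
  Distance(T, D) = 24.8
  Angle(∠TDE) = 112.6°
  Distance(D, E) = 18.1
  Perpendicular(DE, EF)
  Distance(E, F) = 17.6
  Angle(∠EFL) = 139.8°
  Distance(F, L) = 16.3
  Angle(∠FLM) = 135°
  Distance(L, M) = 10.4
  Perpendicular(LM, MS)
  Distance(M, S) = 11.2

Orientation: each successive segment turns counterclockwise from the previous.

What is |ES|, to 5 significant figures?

29.438

∠FLM = 135.0° gives LM at 11.000° from the x-axis; with |LM| = 10.4, M = (12.709, -7.8598). LM is perpendicular to MS, so MS runs at 101.00°; with |MS| = 11.2, S = (10.572, 3.1344). Then |ES| = |S − E| = 29.438.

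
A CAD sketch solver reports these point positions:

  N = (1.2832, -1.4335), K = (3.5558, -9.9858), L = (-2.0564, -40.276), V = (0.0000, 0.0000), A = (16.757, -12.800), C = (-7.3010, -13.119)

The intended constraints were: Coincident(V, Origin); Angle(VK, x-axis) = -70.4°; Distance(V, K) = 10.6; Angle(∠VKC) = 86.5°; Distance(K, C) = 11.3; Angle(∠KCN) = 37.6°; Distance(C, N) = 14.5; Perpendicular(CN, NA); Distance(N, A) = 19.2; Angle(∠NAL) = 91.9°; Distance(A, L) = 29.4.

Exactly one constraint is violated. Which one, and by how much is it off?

Distance(A, L) = 29.4 — off by 3.90.

V = (0.00, 0.00) ✓; VK at -70.40° ✓; |VK| = 10.60 ✓; ∠VKC = 86.50° ✓; |KC| = 11.30 ✓; ∠KCN = 37.60° ✓; |CN| = 14.50 ✓; ∠(CN, NA) = 90.00° ✓; |NA| = 19.20 ✓; ∠NAL = 91.90° ✓; |AL| = 33.30 ✗.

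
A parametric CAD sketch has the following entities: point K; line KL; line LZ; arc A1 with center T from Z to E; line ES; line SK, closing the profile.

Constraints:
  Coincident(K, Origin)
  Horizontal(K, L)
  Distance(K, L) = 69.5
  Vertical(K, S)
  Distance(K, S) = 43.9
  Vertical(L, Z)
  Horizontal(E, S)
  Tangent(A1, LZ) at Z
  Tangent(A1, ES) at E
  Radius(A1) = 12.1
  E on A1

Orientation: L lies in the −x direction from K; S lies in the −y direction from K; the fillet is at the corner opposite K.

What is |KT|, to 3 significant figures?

65.6

K is at the origin; KL is horizontal with |KL| = 69.5 and L on the −x side, so L = (-69.5, 0.00). KS is vertical with |KS| = 43.9 and S on the −y side, so S = (0.00, -43.9). The virtual corner opposite K is at (-69.5, -43.9). Since A1 is tangent to LZ there, TZ ⟂ LZ and since A1 is tangent to ES there, TE ⟂ ES, with radius 12.1, so the center T sits 12.1 in from both sides at T = (-57.4, -31.8). Then |KT| = |T − K| = 65.6.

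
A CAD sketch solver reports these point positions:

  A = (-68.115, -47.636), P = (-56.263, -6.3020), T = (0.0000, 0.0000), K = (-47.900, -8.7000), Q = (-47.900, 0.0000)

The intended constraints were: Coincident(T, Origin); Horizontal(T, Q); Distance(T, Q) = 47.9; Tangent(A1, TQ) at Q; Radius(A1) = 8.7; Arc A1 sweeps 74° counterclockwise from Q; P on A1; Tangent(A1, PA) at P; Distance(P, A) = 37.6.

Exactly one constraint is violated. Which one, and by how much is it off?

Distance(P, A) = 37.6 — off by 5.40.

T = (0.00, 0.00) ✓; T.y = 0.00, Q.y = 0.00 ✓; |TQ| = 47.90 ✓; ∠(KQ, QT) = 90.00° ✓; |KQ| = 8.700 ✓; bearing(K→P) − bearing(K→Q) = 74.00° ✓; |KP| = 8.700 ✓; ∠(KP, PA) = 90.00° ✓; |PA| = 43.00 ✗.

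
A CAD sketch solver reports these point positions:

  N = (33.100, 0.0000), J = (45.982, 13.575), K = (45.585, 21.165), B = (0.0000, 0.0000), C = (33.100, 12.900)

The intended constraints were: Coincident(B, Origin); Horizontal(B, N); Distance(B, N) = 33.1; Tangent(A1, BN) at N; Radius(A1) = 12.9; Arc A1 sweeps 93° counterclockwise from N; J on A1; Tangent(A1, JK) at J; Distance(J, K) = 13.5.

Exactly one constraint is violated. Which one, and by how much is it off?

Distance(J, K) = 13.5 — off by 5.90.

B = (0.00, 0.00) ✓; B.y = 0.00, N.y = 0.00 ✓; |BN| = 33.10 ✓; ∠(CN, NB) = 90.00° ✓; |CN| = 12.90 ✓; bearing(C→J) − bearing(C→N) = 93.00° ✓; |CJ| = 12.90 ✓; ∠(CJ, JK) = 90.01° ✓; |JK| = 7.600 ✗.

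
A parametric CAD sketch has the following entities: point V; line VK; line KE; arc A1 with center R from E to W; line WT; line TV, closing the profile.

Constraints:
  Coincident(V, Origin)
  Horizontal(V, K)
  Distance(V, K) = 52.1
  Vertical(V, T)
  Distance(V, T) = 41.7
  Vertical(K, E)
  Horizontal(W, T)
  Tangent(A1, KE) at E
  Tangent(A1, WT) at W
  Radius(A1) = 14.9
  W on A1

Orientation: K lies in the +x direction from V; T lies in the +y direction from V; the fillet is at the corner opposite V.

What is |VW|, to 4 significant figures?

55.88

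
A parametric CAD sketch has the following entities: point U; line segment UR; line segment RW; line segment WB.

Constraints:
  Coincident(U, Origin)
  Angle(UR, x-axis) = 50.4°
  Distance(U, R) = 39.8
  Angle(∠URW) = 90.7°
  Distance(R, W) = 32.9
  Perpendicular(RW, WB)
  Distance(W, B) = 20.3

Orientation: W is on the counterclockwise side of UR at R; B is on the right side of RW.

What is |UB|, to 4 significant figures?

68.75

U is at the origin; UR runs at 50.4° with length 39.8, so R = 39.8·(cos 50.4°, sin 50.4°) = (25.37, 30.67). ∠URW = 90.7°, so RW runs at 50.4° + (180° − 90.7°) = 139.7° from the x-axis; with |RW| = 32.9, W = R + 32.9·(cos 139.7°, sin 139.7°) = (0.2777, 51.95). RW is perpendicular to WB; with |WB| = 20.3 on the right of RW, B = W + 20.3·(0.6468, 0.7627) = (13.41, 67.43). Then |UB| = |B − U| = 68.75.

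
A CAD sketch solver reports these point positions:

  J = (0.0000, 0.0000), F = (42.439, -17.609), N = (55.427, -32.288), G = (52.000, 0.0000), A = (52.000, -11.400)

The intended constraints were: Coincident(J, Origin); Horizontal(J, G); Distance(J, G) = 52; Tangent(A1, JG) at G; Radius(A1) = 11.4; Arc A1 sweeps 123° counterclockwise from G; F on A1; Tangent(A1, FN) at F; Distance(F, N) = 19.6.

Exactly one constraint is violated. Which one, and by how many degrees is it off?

Tangent(A1, FN) at F — off by 8.50°.

J = (0.00, 0.00) ✓; J.y = 0.00, G.y = 0.00 ✓; |JG| = 52.00 ✓; ∠(AG, GJ) = 90.00° ✓; |AG| = 11.40 ✓; bearing(A→F) − bearing(A→G) = 123.0° ✓; |AF| = 11.40 ✓; ∠(AF, FN) = 81.50° ✗; |FN| = 19.60 ✓.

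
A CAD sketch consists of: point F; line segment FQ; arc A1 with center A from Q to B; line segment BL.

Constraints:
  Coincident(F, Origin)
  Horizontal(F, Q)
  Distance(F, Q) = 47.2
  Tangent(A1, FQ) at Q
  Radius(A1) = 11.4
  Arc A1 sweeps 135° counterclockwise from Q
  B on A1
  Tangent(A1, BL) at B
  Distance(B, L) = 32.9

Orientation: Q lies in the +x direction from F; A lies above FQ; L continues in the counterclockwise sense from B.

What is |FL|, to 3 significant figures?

53.4

F is at the origin; FQ is horizontal with |FQ| = 47.2 and Q on the +x side, so Q = (47.2, 0.00). A1 meets FQ tangentially, so AQ is at right angles to FQ, so A = Q + (0, 11.4) = (47.2, 11.4). On A1, Q sits at bearing -90° from A; a 135° counterclockwise sweep puts B at bearing 45°, so B = A + 11.4·(cos 45°, sin 45°) = (55.3, 19.5). Tangency of A1 to BL means the radius AB is perpendicular to BL, so BL runs along (−sin 45°, cos 45°); with |BL| = 32.9, L = (32.0, 42.7). Then |FL| = |L − F| = 53.4.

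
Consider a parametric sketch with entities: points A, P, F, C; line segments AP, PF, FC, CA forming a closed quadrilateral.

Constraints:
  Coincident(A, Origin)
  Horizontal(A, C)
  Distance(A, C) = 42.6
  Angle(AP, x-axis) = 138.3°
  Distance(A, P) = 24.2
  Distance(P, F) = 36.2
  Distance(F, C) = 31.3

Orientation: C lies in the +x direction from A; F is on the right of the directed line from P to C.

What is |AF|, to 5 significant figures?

12.510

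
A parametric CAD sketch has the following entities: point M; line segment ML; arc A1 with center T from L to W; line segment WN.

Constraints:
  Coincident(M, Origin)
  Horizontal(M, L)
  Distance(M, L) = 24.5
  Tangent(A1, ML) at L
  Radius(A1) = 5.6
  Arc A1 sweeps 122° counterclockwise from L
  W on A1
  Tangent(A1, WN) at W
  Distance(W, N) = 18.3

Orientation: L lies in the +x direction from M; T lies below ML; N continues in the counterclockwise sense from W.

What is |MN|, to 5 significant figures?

38.045

On A1, L sits at bearing 90° from T; a 122° counterclockwise sweep puts W at bearing 212°, so W = T + 5.6·(cos 212°, sin 212°) = (19.751, -8.5675). A1 meets WN tangentially, so TW is at right angles to WN, so WN runs along (−sin 212°, cos 212°); with |WN| = 18.3, N = (29.448, -24.087). Then |MN| = |N − M| = 38.045.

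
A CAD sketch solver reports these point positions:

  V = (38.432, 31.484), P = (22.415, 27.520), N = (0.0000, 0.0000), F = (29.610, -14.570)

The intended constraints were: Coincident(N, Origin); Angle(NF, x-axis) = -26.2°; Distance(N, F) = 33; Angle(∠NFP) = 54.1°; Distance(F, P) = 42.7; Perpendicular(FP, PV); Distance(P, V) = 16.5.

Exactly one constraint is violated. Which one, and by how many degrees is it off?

Perpendicular(FP, PV) — off by 4.20°.

N = (0.00, 0.00) ✓; NF at -26.20° ✓; |NF| = 33.00 ✓; ∠NFP = 54.10° ✓; |FP| = 42.70 ✓; ∠(FP, PV) = 85.80° ✗; |PV| = 16.50 ✓.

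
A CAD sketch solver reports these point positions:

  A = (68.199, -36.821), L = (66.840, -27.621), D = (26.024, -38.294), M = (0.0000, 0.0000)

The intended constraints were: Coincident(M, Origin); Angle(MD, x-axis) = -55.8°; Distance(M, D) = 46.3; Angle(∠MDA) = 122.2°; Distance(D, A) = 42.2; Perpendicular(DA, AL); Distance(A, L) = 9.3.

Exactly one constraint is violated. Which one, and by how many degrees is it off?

Perpendicular(DA, AL) — off by 6.40°.

M = (0.00, 0.00) ✓; MD at -55.80° ✓; |MD| = 46.30 ✓; ∠MDA = 122.2° ✓; |DA| = 42.20 ✓; ∠(DA, AL) = 96.40° ✗; |AL| = 9.300 ✓.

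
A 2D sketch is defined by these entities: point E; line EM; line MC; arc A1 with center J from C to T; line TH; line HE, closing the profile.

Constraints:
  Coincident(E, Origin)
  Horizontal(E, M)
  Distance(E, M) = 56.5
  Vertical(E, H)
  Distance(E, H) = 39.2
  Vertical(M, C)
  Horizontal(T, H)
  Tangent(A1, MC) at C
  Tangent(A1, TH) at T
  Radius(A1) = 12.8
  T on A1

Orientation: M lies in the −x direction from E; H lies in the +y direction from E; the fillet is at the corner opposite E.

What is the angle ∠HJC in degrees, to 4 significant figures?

163.7°

E is at the origin; E and M share the same y with |EM| = 56.5 and M on the −x side, so M = (-56.50, 0.000). EH is vertical with |EH| = 39.2 and H on the +y side, so H = (0.000, 39.20). The virtual corner opposite E is at (-56.50, 39.20). The tangent condition forces JC to be normal to MC and the tangent condition forces JT to be normal to TH, with radius 12.8, so the center J sits 12.8 in from both sides at J = (-43.70, 26.40). That places the tangent points at C = (-56.50, 26.40) on MC and T = (-43.70, 39.20) on TH. Then cos ∠HJC = JH·JC / (|JH||JC|), giving 163.7°.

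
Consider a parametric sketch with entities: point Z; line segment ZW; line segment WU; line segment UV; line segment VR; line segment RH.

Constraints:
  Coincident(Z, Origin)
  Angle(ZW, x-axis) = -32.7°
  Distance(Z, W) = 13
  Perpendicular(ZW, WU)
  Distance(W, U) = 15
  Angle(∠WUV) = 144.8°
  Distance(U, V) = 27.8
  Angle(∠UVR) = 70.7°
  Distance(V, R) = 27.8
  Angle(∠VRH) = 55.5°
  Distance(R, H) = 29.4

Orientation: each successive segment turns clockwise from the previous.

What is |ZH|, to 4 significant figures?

17.80

Z is at the origin; ZW runs at -32.7° with length 13.0, so W = (10.94, -7.023). The perpendicularity gives WU at right angles to ZW, so WU runs at -122.7°; with |WU| = 15.0, U = (2.836, -19.65). ∠WUV = 144.8° gives UV at -157.9° from the x-axis; with |UV| = 27.8, V = (-22.92, -30.10). ∠UVR = 70.7° gives VR at 92.80° from the x-axis; with |VR| = 27.8, R = (-24.28, -2.338). ∠VRH = 55.5° gives RH at -31.70° from the x-axis; with |RH| = 29.4, H = (0.7344, -17.79). Then |ZH| = |H − Z| = 17.80.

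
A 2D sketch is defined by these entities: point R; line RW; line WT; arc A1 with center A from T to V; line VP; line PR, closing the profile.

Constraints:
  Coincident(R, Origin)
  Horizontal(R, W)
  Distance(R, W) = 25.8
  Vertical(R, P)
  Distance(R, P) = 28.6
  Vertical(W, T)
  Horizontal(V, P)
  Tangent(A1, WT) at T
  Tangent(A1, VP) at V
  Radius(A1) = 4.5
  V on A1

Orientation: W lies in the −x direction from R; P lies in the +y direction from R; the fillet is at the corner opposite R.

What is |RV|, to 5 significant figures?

35.660

The virtual corner opposite R is at (-25.800, 28.600). A1 meets WT tangentially, so AT is at right angles to WT and A1 meets VP tangentially, so AV is at right angles to VP, with radius 4.5, so the center A sits 4.5 in from both sides at A = (-21.300, 24.100). That places the tangent points at T = (-25.800, 24.100) on WT and V = (-21.300, 28.600) on VP. Then |RV| = |V − R| = 35.660.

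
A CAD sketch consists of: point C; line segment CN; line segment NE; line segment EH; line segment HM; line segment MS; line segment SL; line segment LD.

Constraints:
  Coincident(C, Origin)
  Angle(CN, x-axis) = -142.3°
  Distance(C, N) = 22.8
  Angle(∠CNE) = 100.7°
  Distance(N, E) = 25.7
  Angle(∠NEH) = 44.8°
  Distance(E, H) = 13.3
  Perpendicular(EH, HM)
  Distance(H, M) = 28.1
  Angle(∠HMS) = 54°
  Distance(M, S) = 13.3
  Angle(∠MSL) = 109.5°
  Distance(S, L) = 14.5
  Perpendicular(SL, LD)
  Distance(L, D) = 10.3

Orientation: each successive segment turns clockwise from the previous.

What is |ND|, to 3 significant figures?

8.97

∠MSL = 109.5° gives SL at 76.7° from the x-axis; with |SL| = 14.5, L = (-30.3, -2.88). SL ⟂ LD, so LD runs at -13.3°; with |LD| = 10.3, D = (-20.2, -5.25). Then |ND| = |D − N| = 8.97.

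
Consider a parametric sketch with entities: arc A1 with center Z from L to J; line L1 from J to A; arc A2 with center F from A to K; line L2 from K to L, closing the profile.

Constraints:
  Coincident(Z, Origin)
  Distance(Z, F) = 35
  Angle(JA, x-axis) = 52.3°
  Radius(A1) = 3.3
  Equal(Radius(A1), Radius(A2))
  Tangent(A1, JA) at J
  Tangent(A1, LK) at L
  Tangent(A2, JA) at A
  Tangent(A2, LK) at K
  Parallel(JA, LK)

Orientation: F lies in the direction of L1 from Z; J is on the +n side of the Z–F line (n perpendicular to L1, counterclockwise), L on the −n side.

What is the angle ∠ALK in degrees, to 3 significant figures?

10.7°

The slot axis is L1's direction at 52.3°, so u = (cos 52.3°, sin 52.3°) = (0.612, 0.791) and n = (−sin 52.3°, cos 52.3°) = (-0.791, 0.612). Z is at the origin and F lies 35.0 along u from Z, so F = 35.0·u = (21.4, 27.7). Tangency of A1 to both parallel lines with radius 3.3 puts J and L at Z ± 3.3·n: J = (-2.61, 2.02), L = (2.61, -2.02). Equal radii place A and K the same way about F: A = F + 3.3·n = (18.8, 29.7), K = F − 3.3·n = (24.0, 25.7). Then cos ∠ALK = LA·LK / (|LA||LK|), giving 10.7°.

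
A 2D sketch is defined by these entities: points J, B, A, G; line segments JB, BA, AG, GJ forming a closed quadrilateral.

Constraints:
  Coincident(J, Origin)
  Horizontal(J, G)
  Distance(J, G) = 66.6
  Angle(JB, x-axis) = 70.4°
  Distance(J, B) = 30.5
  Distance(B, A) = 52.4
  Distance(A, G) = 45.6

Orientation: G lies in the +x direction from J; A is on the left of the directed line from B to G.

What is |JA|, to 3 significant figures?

75.1

J is at the origin; JG is horizontal with |JG| = 66.6 and G in +x, so G = (66.6, 0). JB runs at 70.4° with |JB| = 30.5, so B = (10.2, 28.7). A is determined by |BA| = 52.4 and |AG| = 45.6 together: it lies at the intersection of circle(B, 52.4) and circle(G, 45.6). With |BG| = 63.3, the foot of the radical line on BG is 36.9 from B and the perpendicular offset is √(52.4² − 36.9²) = 37.2. Taking the left-of-BG solution: A = (60.0, 45.1).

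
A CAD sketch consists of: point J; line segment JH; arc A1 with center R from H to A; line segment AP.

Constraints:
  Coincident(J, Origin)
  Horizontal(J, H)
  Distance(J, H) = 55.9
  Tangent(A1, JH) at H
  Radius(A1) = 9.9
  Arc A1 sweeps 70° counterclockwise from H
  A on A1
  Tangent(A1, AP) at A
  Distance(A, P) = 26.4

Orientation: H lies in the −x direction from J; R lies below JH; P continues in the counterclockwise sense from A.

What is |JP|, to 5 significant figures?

80.570

J is at the origin; JH is horizontal with |JH| = 55.9 and H on the −x side, so H = (-55.900, 0.0000). A1 meets JH tangentially, so RH is at right angles to JH, so R = H + (0, -9.9) = (-55.900, -9.9000). On A1, H sits at bearing 90° from R; a 70° counterclockwise sweep puts A at bearing 160°, so A = R + 9.9·(cos 160°, sin 160°) = (-65.203, -6.5140). A1 meets AP tangentially, so RA is at right angles to AP, so AP runs along (−sin 160°, cos 160°); with |AP| = 26.4, P = (-74.232, -31.322). Then |JP| = |P − J| = 80.570.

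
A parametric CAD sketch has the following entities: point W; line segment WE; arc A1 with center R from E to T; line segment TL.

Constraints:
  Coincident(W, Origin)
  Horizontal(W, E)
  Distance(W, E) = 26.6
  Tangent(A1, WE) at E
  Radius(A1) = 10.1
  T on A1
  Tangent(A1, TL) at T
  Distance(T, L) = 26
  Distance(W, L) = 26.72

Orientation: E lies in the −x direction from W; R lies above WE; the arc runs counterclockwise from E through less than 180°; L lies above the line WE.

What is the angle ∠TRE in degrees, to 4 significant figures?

57.04°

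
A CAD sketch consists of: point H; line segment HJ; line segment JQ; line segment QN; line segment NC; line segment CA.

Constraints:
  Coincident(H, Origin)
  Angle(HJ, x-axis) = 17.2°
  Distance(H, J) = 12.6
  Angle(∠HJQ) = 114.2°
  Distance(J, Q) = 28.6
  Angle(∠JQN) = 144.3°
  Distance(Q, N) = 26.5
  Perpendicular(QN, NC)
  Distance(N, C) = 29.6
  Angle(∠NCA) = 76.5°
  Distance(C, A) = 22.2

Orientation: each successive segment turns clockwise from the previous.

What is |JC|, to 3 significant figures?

51.4

∠JQN = 144.3° gives QN at -84.3° from the x-axis; with |QN| = 26.5, N = (33.6, -44.1). The perpendicularity gives NC at right angles to QN, so NC runs at -174°; with |NC| = 29.6, C = (4.13, -47.0). Then |JC| = |C − J| = 51.4.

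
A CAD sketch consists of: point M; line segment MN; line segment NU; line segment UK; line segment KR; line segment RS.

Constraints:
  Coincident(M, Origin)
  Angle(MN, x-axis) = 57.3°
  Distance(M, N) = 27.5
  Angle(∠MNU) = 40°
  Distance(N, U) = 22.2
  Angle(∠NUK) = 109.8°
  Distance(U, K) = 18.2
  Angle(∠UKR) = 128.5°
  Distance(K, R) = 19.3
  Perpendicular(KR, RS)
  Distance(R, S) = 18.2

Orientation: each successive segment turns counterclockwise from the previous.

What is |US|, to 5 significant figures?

30.884

M is at the origin; MN runs at 57.3° with length 27.5, so N = (14.857, 23.142). ∠MNU = 40.0° gives NU at -162.70° from the x-axis; with |NU| = 22.2, U = (-6.3391, 16.540). ∠NUK = 109.8° gives UK at -92.500° from the x-axis; with |UK| = 18.2, K = (-7.1330, -1.6429). ∠UKR = 128.5° gives KR at -41.000° from the x-axis; with |KR| = 19.3, R = (7.4329, -14.305). KR ⟂ RS, so RS runs at 49.000°; with |RS| = 18.2, S = (19.373, -0.56908). Then |US| = |S − U| = 30.884.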